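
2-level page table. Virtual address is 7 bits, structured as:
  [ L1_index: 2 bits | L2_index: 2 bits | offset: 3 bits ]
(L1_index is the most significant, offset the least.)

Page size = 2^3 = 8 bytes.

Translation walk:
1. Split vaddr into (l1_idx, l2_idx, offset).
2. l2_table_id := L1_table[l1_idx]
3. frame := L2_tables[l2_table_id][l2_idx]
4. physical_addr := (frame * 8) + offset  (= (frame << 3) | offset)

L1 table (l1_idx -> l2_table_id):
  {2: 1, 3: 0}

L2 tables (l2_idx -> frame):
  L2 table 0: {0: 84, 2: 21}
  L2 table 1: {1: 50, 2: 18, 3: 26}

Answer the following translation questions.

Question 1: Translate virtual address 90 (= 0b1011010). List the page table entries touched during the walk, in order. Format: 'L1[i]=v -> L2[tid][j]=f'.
vaddr = 90 = 0b1011010
Split: l1_idx=2, l2_idx=3, offset=2

Answer: L1[2]=1 -> L2[1][3]=26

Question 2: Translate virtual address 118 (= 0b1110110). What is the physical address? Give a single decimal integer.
Answer: 174

Derivation:
vaddr = 118 = 0b1110110
Split: l1_idx=3, l2_idx=2, offset=6
L1[3] = 0
L2[0][2] = 21
paddr = 21 * 8 + 6 = 174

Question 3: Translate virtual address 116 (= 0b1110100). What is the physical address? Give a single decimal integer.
vaddr = 116 = 0b1110100
Split: l1_idx=3, l2_idx=2, offset=4
L1[3] = 0
L2[0][2] = 21
paddr = 21 * 8 + 4 = 172

Answer: 172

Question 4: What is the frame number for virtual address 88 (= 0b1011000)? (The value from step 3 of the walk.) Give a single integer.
vaddr = 88: l1_idx=2, l2_idx=3
L1[2] = 1; L2[1][3] = 26

Answer: 26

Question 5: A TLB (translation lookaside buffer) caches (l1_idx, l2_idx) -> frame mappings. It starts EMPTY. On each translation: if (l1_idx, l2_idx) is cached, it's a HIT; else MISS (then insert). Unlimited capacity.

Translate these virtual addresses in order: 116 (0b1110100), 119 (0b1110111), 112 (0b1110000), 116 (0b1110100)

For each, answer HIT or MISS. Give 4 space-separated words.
Answer: MISS HIT HIT HIT

Derivation:
vaddr=116: (3,2) not in TLB -> MISS, insert
vaddr=119: (3,2) in TLB -> HIT
vaddr=112: (3,2) in TLB -> HIT
vaddr=116: (3,2) in TLB -> HIT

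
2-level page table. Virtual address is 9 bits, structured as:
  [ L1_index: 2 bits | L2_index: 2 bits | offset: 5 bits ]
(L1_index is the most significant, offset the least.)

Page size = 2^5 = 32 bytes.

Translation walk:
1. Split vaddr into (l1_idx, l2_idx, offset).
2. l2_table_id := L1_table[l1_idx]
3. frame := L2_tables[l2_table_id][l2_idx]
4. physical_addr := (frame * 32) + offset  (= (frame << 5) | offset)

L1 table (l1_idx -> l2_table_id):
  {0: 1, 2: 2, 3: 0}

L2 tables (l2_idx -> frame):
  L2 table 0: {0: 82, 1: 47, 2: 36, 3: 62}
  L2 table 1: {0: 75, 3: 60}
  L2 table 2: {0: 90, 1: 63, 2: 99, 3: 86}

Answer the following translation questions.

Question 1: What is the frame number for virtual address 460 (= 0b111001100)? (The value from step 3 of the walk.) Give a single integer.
Answer: 36

Derivation:
vaddr = 460: l1_idx=3, l2_idx=2
L1[3] = 0; L2[0][2] = 36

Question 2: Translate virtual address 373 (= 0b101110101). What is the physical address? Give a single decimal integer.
Answer: 2773

Derivation:
vaddr = 373 = 0b101110101
Split: l1_idx=2, l2_idx=3, offset=21
L1[2] = 2
L2[2][3] = 86
paddr = 86 * 32 + 21 = 2773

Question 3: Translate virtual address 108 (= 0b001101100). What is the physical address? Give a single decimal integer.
Answer: 1932

Derivation:
vaddr = 108 = 0b001101100
Split: l1_idx=0, l2_idx=3, offset=12
L1[0] = 1
L2[1][3] = 60
paddr = 60 * 32 + 12 = 1932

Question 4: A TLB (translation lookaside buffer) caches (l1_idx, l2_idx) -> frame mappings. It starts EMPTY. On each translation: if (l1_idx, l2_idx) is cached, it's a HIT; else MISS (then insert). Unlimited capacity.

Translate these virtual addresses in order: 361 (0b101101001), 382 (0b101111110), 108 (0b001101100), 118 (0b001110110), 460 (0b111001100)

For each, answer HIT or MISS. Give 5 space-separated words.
vaddr=361: (2,3) not in TLB -> MISS, insert
vaddr=382: (2,3) in TLB -> HIT
vaddr=108: (0,3) not in TLB -> MISS, insert
vaddr=118: (0,3) in TLB -> HIT
vaddr=460: (3,2) not in TLB -> MISS, insert

Answer: MISS HIT MISS HIT MISS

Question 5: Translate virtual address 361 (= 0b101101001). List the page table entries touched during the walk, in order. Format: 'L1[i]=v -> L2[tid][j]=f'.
Answer: L1[2]=2 -> L2[2][3]=86

Derivation:
vaddr = 361 = 0b101101001
Split: l1_idx=2, l2_idx=3, offset=9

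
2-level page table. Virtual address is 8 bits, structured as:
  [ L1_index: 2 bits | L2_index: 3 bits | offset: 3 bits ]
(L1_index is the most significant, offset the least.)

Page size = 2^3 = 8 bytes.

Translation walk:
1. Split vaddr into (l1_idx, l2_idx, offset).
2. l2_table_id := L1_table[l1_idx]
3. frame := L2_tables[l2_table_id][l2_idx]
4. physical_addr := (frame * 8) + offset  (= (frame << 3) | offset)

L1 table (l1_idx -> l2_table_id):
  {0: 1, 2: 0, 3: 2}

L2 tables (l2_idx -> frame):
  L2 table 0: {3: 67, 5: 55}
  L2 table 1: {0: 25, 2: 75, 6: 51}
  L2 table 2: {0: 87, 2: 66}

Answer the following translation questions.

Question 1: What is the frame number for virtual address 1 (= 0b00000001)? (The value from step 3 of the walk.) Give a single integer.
Answer: 25

Derivation:
vaddr = 1: l1_idx=0, l2_idx=0
L1[0] = 1; L2[1][0] = 25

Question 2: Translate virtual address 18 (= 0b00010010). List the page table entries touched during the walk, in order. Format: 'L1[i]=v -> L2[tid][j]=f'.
vaddr = 18 = 0b00010010
Split: l1_idx=0, l2_idx=2, offset=2

Answer: L1[0]=1 -> L2[1][2]=75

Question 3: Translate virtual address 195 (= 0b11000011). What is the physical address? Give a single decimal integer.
vaddr = 195 = 0b11000011
Split: l1_idx=3, l2_idx=0, offset=3
L1[3] = 2
L2[2][0] = 87
paddr = 87 * 8 + 3 = 699

Answer: 699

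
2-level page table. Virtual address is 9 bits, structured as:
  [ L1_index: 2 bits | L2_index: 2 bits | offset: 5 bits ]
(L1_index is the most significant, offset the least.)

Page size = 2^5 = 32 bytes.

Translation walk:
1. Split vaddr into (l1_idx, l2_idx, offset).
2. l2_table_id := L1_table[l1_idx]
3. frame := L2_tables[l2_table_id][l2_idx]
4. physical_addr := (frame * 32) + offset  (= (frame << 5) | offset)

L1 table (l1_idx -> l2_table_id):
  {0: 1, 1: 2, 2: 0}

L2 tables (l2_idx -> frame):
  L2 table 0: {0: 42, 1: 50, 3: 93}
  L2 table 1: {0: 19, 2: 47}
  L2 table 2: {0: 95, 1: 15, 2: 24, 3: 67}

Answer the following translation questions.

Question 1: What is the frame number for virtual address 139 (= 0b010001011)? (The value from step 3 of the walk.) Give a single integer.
Answer: 95

Derivation:
vaddr = 139: l1_idx=1, l2_idx=0
L1[1] = 2; L2[2][0] = 95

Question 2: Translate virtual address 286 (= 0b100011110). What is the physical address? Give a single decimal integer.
Answer: 1374

Derivation:
vaddr = 286 = 0b100011110
Split: l1_idx=2, l2_idx=0, offset=30
L1[2] = 0
L2[0][0] = 42
paddr = 42 * 32 + 30 = 1374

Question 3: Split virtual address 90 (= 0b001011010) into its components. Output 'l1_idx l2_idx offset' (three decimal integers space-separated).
Answer: 0 2 26

Derivation:
vaddr = 90 = 0b001011010
  top 2 bits -> l1_idx = 0
  next 2 bits -> l2_idx = 2
  bottom 5 bits -> offset = 26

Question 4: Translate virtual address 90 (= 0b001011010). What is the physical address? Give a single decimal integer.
Answer: 1530

Derivation:
vaddr = 90 = 0b001011010
Split: l1_idx=0, l2_idx=2, offset=26
L1[0] = 1
L2[1][2] = 47
paddr = 47 * 32 + 26 = 1530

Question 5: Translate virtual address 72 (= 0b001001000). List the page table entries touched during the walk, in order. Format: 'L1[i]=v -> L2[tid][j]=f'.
Answer: L1[0]=1 -> L2[1][2]=47

Derivation:
vaddr = 72 = 0b001001000
Split: l1_idx=0, l2_idx=2, offset=8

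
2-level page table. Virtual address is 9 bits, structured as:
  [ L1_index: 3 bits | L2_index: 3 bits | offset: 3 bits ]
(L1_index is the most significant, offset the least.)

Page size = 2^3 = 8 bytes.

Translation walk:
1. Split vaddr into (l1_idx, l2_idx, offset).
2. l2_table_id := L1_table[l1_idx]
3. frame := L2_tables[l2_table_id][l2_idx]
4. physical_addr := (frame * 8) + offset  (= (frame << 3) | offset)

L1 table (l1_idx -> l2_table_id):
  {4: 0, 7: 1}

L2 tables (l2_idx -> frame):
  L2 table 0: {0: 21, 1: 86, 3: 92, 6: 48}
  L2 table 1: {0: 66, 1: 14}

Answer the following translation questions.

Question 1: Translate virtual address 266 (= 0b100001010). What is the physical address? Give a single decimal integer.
Answer: 690

Derivation:
vaddr = 266 = 0b100001010
Split: l1_idx=4, l2_idx=1, offset=2
L1[4] = 0
L2[0][1] = 86
paddr = 86 * 8 + 2 = 690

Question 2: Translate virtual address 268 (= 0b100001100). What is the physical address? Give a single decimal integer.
Answer: 692

Derivation:
vaddr = 268 = 0b100001100
Split: l1_idx=4, l2_idx=1, offset=4
L1[4] = 0
L2[0][1] = 86
paddr = 86 * 8 + 4 = 692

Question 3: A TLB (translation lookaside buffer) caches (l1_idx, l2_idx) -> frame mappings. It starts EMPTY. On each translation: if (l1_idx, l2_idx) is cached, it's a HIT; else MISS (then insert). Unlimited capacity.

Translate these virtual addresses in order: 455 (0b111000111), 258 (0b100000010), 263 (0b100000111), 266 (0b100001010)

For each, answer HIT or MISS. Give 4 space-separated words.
Answer: MISS MISS HIT MISS

Derivation:
vaddr=455: (7,0) not in TLB -> MISS, insert
vaddr=258: (4,0) not in TLB -> MISS, insert
vaddr=263: (4,0) in TLB -> HIT
vaddr=266: (4,1) not in TLB -> MISS, insert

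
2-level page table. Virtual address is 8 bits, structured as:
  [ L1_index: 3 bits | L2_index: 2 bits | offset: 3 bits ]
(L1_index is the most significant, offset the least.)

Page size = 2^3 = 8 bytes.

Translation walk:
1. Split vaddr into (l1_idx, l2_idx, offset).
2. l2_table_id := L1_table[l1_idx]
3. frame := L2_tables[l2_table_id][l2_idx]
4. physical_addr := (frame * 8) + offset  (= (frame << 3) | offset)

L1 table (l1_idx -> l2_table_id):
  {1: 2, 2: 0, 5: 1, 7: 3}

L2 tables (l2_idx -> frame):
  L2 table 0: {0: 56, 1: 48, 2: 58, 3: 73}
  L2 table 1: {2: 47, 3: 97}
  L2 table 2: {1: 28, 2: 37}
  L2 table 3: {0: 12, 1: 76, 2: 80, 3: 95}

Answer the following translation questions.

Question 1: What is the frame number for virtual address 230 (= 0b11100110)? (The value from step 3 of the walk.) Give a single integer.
vaddr = 230: l1_idx=7, l2_idx=0
L1[7] = 3; L2[3][0] = 12

Answer: 12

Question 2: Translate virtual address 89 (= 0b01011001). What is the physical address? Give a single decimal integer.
Answer: 585

Derivation:
vaddr = 89 = 0b01011001
Split: l1_idx=2, l2_idx=3, offset=1
L1[2] = 0
L2[0][3] = 73
paddr = 73 * 8 + 1 = 585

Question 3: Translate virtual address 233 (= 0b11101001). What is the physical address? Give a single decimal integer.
Answer: 609

Derivation:
vaddr = 233 = 0b11101001
Split: l1_idx=7, l2_idx=1, offset=1
L1[7] = 3
L2[3][1] = 76
paddr = 76 * 8 + 1 = 609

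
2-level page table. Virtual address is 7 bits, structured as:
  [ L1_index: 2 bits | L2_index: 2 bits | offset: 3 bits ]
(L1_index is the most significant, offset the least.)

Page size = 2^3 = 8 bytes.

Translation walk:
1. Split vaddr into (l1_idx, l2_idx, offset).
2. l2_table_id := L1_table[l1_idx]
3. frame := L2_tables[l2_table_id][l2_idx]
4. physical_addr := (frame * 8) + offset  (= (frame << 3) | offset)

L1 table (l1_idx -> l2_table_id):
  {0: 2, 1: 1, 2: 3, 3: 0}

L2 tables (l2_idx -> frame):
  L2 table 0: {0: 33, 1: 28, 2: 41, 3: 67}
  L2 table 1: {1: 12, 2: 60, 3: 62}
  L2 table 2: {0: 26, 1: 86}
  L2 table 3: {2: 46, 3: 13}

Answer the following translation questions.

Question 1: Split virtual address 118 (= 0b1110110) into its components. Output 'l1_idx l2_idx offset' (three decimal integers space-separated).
Answer: 3 2 6

Derivation:
vaddr = 118 = 0b1110110
  top 2 bits -> l1_idx = 3
  next 2 bits -> l2_idx = 2
  bottom 3 bits -> offset = 6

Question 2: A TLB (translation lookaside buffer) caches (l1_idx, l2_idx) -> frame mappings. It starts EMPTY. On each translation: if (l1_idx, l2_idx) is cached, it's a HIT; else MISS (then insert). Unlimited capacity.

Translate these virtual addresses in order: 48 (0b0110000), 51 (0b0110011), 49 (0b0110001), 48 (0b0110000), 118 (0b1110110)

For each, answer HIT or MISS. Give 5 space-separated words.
vaddr=48: (1,2) not in TLB -> MISS, insert
vaddr=51: (1,2) in TLB -> HIT
vaddr=49: (1,2) in TLB -> HIT
vaddr=48: (1,2) in TLB -> HIT
vaddr=118: (3,2) not in TLB -> MISS, insert

Answer: MISS HIT HIT HIT MISS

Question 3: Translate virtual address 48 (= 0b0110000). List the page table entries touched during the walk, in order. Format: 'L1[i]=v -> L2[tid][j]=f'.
Answer: L1[1]=1 -> L2[1][2]=60

Derivation:
vaddr = 48 = 0b0110000
Split: l1_idx=1, l2_idx=2, offset=0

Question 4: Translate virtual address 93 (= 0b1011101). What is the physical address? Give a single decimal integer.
vaddr = 93 = 0b1011101
Split: l1_idx=2, l2_idx=3, offset=5
L1[2] = 3
L2[3][3] = 13
paddr = 13 * 8 + 5 = 109

Answer: 109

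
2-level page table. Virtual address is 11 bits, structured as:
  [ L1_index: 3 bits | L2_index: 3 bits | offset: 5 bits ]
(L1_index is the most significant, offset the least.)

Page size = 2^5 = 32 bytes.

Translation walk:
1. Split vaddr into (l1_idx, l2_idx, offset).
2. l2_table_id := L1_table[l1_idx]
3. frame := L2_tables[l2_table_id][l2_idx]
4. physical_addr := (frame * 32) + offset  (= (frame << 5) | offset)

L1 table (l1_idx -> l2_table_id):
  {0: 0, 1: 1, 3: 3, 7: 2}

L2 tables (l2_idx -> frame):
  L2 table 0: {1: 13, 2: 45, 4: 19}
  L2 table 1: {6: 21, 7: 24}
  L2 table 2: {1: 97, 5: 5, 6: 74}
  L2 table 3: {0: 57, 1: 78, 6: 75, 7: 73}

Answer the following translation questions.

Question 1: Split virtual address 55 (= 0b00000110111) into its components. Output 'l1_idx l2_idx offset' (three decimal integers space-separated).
Answer: 0 1 23

Derivation:
vaddr = 55 = 0b00000110111
  top 3 bits -> l1_idx = 0
  next 3 bits -> l2_idx = 1
  bottom 5 bits -> offset = 23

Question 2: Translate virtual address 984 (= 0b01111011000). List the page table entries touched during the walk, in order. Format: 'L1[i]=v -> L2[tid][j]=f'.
Answer: L1[3]=3 -> L2[3][6]=75

Derivation:
vaddr = 984 = 0b01111011000
Split: l1_idx=3, l2_idx=6, offset=24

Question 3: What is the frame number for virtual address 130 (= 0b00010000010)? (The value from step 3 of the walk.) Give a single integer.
vaddr = 130: l1_idx=0, l2_idx=4
L1[0] = 0; L2[0][4] = 19

Answer: 19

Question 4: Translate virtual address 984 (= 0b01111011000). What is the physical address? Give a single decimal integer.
Answer: 2424

Derivation:
vaddr = 984 = 0b01111011000
Split: l1_idx=3, l2_idx=6, offset=24
L1[3] = 3
L2[3][6] = 75
paddr = 75 * 32 + 24 = 2424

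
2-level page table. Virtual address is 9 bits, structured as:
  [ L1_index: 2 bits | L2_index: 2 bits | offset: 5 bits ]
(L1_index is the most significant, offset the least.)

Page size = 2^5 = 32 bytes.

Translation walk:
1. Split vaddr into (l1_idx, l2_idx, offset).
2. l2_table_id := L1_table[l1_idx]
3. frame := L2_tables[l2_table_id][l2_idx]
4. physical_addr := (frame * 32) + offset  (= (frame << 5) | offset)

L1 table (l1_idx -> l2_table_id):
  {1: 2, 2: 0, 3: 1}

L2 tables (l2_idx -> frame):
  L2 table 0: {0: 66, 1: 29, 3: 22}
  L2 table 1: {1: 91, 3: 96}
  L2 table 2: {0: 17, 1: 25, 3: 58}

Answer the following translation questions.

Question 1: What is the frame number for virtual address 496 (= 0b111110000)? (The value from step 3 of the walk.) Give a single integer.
Answer: 96

Derivation:
vaddr = 496: l1_idx=3, l2_idx=3
L1[3] = 1; L2[1][3] = 96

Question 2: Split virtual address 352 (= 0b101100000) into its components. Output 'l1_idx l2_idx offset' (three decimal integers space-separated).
vaddr = 352 = 0b101100000
  top 2 bits -> l1_idx = 2
  next 2 bits -> l2_idx = 3
  bottom 5 bits -> offset = 0

Answer: 2 3 0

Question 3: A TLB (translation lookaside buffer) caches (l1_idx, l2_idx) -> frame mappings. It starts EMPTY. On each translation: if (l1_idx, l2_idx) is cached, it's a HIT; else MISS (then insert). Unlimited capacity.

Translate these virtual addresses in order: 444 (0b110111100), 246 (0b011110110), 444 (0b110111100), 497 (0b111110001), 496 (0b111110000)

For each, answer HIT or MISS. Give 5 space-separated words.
vaddr=444: (3,1) not in TLB -> MISS, insert
vaddr=246: (1,3) not in TLB -> MISS, insert
vaddr=444: (3,1) in TLB -> HIT
vaddr=497: (3,3) not in TLB -> MISS, insert
vaddr=496: (3,3) in TLB -> HIT

Answer: MISS MISS HIT MISS HIT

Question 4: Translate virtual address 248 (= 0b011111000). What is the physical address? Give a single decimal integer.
Answer: 1880

Derivation:
vaddr = 248 = 0b011111000
Split: l1_idx=1, l2_idx=3, offset=24
L1[1] = 2
L2[2][3] = 58
paddr = 58 * 32 + 24 = 1880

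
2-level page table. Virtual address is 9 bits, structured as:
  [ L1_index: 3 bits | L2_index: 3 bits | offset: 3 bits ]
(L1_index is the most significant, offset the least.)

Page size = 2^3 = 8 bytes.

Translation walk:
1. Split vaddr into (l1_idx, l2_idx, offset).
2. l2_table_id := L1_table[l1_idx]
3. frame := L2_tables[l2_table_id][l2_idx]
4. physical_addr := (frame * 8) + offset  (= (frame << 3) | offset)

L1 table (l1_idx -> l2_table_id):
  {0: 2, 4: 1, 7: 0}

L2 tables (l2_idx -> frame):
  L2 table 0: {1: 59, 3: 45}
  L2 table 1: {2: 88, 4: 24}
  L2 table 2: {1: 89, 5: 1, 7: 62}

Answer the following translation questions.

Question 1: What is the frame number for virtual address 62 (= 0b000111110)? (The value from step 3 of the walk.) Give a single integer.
Answer: 62

Derivation:
vaddr = 62: l1_idx=0, l2_idx=7
L1[0] = 2; L2[2][7] = 62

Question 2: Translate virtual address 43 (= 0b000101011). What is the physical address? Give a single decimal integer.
vaddr = 43 = 0b000101011
Split: l1_idx=0, l2_idx=5, offset=3
L1[0] = 2
L2[2][5] = 1
paddr = 1 * 8 + 3 = 11

Answer: 11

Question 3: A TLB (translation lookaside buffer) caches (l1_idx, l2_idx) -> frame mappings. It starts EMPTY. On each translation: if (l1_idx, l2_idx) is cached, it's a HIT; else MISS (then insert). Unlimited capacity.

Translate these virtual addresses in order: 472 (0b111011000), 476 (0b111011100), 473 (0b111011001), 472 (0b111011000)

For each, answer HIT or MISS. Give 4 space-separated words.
vaddr=472: (7,3) not in TLB -> MISS, insert
vaddr=476: (7,3) in TLB -> HIT
vaddr=473: (7,3) in TLB -> HIT
vaddr=472: (7,3) in TLB -> HIT

Answer: MISS HIT HIT HIT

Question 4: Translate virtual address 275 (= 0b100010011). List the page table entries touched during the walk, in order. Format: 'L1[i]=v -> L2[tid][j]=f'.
Answer: L1[4]=1 -> L2[1][2]=88

Derivation:
vaddr = 275 = 0b100010011
Split: l1_idx=4, l2_idx=2, offset=3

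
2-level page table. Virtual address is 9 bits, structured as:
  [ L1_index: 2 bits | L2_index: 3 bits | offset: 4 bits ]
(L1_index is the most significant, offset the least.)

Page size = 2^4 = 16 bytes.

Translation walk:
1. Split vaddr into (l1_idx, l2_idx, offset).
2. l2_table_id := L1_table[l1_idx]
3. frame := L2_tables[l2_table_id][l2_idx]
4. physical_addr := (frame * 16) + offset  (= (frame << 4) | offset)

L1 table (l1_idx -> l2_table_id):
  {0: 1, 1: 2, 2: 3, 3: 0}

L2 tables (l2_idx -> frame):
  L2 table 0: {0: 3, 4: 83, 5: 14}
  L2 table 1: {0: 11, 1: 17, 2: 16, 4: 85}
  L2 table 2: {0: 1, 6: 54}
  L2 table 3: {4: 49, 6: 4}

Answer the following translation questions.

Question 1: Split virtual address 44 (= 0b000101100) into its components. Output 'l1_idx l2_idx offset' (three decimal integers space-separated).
vaddr = 44 = 0b000101100
  top 2 bits -> l1_idx = 0
  next 3 bits -> l2_idx = 2
  bottom 4 bits -> offset = 12

Answer: 0 2 12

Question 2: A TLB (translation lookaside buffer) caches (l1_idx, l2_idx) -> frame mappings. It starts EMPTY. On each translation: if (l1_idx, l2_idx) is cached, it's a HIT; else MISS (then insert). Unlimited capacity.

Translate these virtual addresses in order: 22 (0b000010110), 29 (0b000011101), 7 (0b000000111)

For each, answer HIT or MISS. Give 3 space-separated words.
Answer: MISS HIT MISS

Derivation:
vaddr=22: (0,1) not in TLB -> MISS, insert
vaddr=29: (0,1) in TLB -> HIT
vaddr=7: (0,0) not in TLB -> MISS, insert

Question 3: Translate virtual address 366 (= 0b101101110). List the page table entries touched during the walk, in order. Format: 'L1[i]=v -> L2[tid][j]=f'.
Answer: L1[2]=3 -> L2[3][6]=4

Derivation:
vaddr = 366 = 0b101101110
Split: l1_idx=2, l2_idx=6, offset=14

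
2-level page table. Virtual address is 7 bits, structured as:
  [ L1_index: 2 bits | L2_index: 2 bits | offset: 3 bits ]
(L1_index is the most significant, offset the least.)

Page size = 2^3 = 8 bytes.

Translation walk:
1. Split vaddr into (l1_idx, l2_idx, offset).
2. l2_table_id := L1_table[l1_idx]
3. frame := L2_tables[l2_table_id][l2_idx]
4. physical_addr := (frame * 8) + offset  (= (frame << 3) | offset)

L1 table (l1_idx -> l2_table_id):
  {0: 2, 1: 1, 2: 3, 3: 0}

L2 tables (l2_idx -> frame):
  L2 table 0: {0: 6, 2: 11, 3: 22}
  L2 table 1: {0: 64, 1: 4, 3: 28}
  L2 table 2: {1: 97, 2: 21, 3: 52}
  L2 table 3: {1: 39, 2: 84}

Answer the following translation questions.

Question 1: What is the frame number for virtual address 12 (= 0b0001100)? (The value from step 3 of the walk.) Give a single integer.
Answer: 97

Derivation:
vaddr = 12: l1_idx=0, l2_idx=1
L1[0] = 2; L2[2][1] = 97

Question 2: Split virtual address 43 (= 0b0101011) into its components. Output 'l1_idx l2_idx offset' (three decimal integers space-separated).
vaddr = 43 = 0b0101011
  top 2 bits -> l1_idx = 1
  next 2 bits -> l2_idx = 1
  bottom 3 bits -> offset = 3

Answer: 1 1 3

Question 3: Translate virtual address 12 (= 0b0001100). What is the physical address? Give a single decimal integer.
vaddr = 12 = 0b0001100
Split: l1_idx=0, l2_idx=1, offset=4
L1[0] = 2
L2[2][1] = 97
paddr = 97 * 8 + 4 = 780

Answer: 780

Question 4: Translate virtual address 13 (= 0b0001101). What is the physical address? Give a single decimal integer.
Answer: 781

Derivation:
vaddr = 13 = 0b0001101
Split: l1_idx=0, l2_idx=1, offset=5
L1[0] = 2
L2[2][1] = 97
paddr = 97 * 8 + 5 = 781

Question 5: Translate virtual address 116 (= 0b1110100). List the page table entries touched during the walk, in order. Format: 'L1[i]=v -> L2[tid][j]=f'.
vaddr = 116 = 0b1110100
Split: l1_idx=3, l2_idx=2, offset=4

Answer: L1[3]=0 -> L2[0][2]=11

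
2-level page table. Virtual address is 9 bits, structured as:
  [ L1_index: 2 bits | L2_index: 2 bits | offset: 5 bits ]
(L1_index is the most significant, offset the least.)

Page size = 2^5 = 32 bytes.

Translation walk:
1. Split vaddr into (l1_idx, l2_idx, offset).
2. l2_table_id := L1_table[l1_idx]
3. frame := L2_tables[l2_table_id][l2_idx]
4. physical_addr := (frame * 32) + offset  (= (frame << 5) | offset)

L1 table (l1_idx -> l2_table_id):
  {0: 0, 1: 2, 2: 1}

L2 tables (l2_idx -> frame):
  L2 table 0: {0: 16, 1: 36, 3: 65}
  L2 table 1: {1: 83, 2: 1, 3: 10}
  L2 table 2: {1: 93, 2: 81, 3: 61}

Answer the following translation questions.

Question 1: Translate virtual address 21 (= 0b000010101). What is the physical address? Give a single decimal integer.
Answer: 533

Derivation:
vaddr = 21 = 0b000010101
Split: l1_idx=0, l2_idx=0, offset=21
L1[0] = 0
L2[0][0] = 16
paddr = 16 * 32 + 21 = 533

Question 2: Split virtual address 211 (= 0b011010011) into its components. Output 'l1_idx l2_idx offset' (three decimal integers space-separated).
Answer: 1 2 19

Derivation:
vaddr = 211 = 0b011010011
  top 2 bits -> l1_idx = 1
  next 2 bits -> l2_idx = 2
  bottom 5 bits -> offset = 19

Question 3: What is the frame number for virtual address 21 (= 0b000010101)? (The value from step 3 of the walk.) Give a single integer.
vaddr = 21: l1_idx=0, l2_idx=0
L1[0] = 0; L2[0][0] = 16

Answer: 16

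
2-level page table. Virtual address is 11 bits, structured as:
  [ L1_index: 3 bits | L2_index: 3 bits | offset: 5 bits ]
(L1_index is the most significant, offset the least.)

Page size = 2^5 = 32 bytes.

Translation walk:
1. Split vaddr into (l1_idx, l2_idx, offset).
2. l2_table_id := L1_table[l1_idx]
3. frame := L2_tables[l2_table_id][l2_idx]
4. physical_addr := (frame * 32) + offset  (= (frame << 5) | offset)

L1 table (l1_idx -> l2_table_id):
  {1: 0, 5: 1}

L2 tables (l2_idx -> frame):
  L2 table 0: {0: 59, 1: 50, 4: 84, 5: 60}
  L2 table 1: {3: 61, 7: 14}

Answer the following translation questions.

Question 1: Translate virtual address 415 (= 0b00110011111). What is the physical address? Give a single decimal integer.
vaddr = 415 = 0b00110011111
Split: l1_idx=1, l2_idx=4, offset=31
L1[1] = 0
L2[0][4] = 84
paddr = 84 * 32 + 31 = 2719

Answer: 2719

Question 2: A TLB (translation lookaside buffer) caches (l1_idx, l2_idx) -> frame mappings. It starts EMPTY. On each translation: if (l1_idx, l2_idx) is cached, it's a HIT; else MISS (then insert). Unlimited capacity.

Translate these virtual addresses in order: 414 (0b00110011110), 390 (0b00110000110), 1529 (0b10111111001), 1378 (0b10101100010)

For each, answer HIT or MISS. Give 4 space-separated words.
Answer: MISS HIT MISS MISS

Derivation:
vaddr=414: (1,4) not in TLB -> MISS, insert
vaddr=390: (1,4) in TLB -> HIT
vaddr=1529: (5,7) not in TLB -> MISS, insert
vaddr=1378: (5,3) not in TLB -> MISS, insert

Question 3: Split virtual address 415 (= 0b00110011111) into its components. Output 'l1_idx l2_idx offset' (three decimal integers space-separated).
Answer: 1 4 31

Derivation:
vaddr = 415 = 0b00110011111
  top 3 bits -> l1_idx = 1
  next 3 bits -> l2_idx = 4
  bottom 5 bits -> offset = 31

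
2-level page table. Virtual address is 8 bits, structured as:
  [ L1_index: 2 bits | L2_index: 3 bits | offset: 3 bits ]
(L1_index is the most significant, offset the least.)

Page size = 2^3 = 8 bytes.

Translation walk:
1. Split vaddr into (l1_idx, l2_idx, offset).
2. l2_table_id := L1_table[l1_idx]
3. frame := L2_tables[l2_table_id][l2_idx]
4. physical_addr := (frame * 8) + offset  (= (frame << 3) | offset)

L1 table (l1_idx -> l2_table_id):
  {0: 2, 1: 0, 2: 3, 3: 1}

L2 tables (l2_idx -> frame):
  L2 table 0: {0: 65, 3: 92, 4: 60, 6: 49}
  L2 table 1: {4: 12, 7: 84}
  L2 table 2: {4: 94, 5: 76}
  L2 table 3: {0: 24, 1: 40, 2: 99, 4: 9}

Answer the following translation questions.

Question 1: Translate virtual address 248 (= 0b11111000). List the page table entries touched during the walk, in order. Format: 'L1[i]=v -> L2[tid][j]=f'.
Answer: L1[3]=1 -> L2[1][7]=84

Derivation:
vaddr = 248 = 0b11111000
Split: l1_idx=3, l2_idx=7, offset=0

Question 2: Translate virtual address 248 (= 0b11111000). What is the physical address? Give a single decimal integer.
vaddr = 248 = 0b11111000
Split: l1_idx=3, l2_idx=7, offset=0
L1[3] = 1
L2[1][7] = 84
paddr = 84 * 8 + 0 = 672

Answer: 672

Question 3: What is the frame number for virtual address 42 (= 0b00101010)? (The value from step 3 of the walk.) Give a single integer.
Answer: 76

Derivation:
vaddr = 42: l1_idx=0, l2_idx=5
L1[0] = 2; L2[2][5] = 76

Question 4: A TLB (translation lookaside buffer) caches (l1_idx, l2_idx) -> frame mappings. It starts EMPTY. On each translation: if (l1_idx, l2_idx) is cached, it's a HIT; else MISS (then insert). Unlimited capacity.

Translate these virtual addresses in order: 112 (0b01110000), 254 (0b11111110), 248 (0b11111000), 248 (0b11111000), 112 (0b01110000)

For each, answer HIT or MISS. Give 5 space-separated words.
vaddr=112: (1,6) not in TLB -> MISS, insert
vaddr=254: (3,7) not in TLB -> MISS, insert
vaddr=248: (3,7) in TLB -> HIT
vaddr=248: (3,7) in TLB -> HIT
vaddr=112: (1,6) in TLB -> HIT

Answer: MISS MISS HIT HIT HIT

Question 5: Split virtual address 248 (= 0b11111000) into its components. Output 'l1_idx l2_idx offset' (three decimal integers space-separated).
vaddr = 248 = 0b11111000
  top 2 bits -> l1_idx = 3
  next 3 bits -> l2_idx = 7
  bottom 3 bits -> offset = 0

Answer: 3 7 0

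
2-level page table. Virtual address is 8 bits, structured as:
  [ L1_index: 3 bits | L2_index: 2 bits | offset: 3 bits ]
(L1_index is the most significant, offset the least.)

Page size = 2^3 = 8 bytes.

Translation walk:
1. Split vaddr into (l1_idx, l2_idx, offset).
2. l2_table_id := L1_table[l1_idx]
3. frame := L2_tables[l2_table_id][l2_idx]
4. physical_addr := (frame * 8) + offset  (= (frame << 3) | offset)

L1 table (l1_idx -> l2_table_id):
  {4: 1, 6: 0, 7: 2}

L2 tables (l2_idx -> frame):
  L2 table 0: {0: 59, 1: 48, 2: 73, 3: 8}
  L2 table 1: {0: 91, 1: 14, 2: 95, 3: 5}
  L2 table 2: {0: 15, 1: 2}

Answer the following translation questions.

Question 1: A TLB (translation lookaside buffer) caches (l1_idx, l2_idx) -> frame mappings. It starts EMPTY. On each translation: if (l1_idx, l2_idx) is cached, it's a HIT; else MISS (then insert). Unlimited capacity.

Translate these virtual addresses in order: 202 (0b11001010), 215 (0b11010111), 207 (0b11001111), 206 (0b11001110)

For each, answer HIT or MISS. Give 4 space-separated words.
Answer: MISS MISS HIT HIT

Derivation:
vaddr=202: (6,1) not in TLB -> MISS, insert
vaddr=215: (6,2) not in TLB -> MISS, insert
vaddr=207: (6,1) in TLB -> HIT
vaddr=206: (6,1) in TLB -> HIT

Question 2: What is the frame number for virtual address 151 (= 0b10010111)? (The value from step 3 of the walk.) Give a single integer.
vaddr = 151: l1_idx=4, l2_idx=2
L1[4] = 1; L2[1][2] = 95

Answer: 95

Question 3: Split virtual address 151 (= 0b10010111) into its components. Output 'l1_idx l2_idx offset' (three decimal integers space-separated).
vaddr = 151 = 0b10010111
  top 3 bits -> l1_idx = 4
  next 2 bits -> l2_idx = 2
  bottom 3 bits -> offset = 7

Answer: 4 2 7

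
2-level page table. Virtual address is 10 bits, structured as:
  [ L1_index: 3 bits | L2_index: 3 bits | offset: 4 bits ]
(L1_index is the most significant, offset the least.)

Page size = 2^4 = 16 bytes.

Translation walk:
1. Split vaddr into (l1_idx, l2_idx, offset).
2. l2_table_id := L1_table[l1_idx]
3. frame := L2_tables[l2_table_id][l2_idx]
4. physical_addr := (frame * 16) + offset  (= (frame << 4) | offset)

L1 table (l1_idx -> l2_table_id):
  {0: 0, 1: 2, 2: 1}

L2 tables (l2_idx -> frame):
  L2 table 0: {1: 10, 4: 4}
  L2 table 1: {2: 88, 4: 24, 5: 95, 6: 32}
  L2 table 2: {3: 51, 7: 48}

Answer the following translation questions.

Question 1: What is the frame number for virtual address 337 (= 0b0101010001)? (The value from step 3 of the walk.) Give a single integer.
vaddr = 337: l1_idx=2, l2_idx=5
L1[2] = 1; L2[1][5] = 95

Answer: 95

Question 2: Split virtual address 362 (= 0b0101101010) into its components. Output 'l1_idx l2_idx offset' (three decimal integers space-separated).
Answer: 2 6 10

Derivation:
vaddr = 362 = 0b0101101010
  top 3 bits -> l1_idx = 2
  next 3 bits -> l2_idx = 6
  bottom 4 bits -> offset = 10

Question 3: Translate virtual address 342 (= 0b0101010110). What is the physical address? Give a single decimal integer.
Answer: 1526

Derivation:
vaddr = 342 = 0b0101010110
Split: l1_idx=2, l2_idx=5, offset=6
L1[2] = 1
L2[1][5] = 95
paddr = 95 * 16 + 6 = 1526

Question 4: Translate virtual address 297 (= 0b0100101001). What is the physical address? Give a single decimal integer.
vaddr = 297 = 0b0100101001
Split: l1_idx=2, l2_idx=2, offset=9
L1[2] = 1
L2[1][2] = 88
paddr = 88 * 16 + 9 = 1417

Answer: 1417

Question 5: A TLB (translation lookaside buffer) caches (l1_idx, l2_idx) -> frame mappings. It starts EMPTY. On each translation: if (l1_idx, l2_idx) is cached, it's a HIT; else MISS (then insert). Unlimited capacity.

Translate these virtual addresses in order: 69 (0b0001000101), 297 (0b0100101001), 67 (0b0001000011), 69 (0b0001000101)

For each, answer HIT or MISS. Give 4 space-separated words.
vaddr=69: (0,4) not in TLB -> MISS, insert
vaddr=297: (2,2) not in TLB -> MISS, insert
vaddr=67: (0,4) in TLB -> HIT
vaddr=69: (0,4) in TLB -> HIT

Answer: MISS MISS HIT HIT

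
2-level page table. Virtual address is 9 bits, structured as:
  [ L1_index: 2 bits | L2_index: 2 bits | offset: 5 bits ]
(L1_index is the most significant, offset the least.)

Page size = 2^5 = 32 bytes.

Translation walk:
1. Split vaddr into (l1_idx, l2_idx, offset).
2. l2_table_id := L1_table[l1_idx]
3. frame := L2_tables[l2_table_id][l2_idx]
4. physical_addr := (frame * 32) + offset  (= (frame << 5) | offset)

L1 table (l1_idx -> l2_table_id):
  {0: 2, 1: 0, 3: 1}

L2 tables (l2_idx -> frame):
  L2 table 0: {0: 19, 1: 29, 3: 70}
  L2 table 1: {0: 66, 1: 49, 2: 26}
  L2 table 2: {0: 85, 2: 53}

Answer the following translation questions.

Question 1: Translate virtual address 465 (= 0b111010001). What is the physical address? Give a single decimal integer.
vaddr = 465 = 0b111010001
Split: l1_idx=3, l2_idx=2, offset=17
L1[3] = 1
L2[1][2] = 26
paddr = 26 * 32 + 17 = 849

Answer: 849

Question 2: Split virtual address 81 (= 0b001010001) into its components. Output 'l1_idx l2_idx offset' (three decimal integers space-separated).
vaddr = 81 = 0b001010001
  top 2 bits -> l1_idx = 0
  next 2 bits -> l2_idx = 2
  bottom 5 bits -> offset = 17

Answer: 0 2 17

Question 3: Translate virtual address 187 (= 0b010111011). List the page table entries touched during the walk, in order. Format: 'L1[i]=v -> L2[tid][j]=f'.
vaddr = 187 = 0b010111011
Split: l1_idx=1, l2_idx=1, offset=27

Answer: L1[1]=0 -> L2[0][1]=29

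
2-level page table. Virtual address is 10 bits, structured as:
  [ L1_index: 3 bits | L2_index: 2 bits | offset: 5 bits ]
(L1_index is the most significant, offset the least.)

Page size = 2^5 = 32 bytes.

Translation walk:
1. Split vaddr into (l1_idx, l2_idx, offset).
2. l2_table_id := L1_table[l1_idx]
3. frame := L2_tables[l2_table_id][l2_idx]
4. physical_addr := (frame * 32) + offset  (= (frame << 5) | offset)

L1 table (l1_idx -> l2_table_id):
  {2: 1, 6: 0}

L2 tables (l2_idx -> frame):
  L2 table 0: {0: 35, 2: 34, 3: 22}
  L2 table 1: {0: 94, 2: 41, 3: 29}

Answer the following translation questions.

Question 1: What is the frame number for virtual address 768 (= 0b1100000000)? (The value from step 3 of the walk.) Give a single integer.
vaddr = 768: l1_idx=6, l2_idx=0
L1[6] = 0; L2[0][0] = 35

Answer: 35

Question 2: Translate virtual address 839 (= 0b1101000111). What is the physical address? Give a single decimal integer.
vaddr = 839 = 0b1101000111
Split: l1_idx=6, l2_idx=2, offset=7
L1[6] = 0
L2[0][2] = 34
paddr = 34 * 32 + 7 = 1095

Answer: 1095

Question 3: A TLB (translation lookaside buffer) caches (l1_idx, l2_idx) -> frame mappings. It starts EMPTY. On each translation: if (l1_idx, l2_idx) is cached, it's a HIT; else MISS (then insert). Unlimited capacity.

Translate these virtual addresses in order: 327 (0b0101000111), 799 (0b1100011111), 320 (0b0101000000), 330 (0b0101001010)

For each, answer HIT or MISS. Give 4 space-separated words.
Answer: MISS MISS HIT HIT

Derivation:
vaddr=327: (2,2) not in TLB -> MISS, insert
vaddr=799: (6,0) not in TLB -> MISS, insert
vaddr=320: (2,2) in TLB -> HIT
vaddr=330: (2,2) in TLB -> HIT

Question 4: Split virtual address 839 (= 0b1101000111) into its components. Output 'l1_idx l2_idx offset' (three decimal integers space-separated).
Answer: 6 2 7

Derivation:
vaddr = 839 = 0b1101000111
  top 3 bits -> l1_idx = 6
  next 2 bits -> l2_idx = 2
  bottom 5 bits -> offset = 7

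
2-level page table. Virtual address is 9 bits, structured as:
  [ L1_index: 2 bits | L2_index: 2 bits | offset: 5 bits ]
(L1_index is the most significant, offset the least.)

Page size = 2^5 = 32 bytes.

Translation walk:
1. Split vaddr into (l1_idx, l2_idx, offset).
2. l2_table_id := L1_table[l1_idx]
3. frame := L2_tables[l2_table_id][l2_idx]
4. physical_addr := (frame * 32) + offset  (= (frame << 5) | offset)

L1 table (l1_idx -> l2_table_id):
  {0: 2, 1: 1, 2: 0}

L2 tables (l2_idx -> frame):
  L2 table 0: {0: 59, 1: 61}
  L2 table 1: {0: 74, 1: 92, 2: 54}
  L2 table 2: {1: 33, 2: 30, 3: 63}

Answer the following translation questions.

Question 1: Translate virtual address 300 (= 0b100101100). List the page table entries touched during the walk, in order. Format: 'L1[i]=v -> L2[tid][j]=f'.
vaddr = 300 = 0b100101100
Split: l1_idx=2, l2_idx=1, offset=12

Answer: L1[2]=0 -> L2[0][1]=61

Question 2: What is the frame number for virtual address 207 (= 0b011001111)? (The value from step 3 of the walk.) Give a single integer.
vaddr = 207: l1_idx=1, l2_idx=2
L1[1] = 1; L2[1][2] = 54

Answer: 54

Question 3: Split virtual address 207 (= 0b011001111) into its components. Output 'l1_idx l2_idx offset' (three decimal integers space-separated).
vaddr = 207 = 0b011001111
  top 2 bits -> l1_idx = 1
  next 2 bits -> l2_idx = 2
  bottom 5 bits -> offset = 15

Answer: 1 2 15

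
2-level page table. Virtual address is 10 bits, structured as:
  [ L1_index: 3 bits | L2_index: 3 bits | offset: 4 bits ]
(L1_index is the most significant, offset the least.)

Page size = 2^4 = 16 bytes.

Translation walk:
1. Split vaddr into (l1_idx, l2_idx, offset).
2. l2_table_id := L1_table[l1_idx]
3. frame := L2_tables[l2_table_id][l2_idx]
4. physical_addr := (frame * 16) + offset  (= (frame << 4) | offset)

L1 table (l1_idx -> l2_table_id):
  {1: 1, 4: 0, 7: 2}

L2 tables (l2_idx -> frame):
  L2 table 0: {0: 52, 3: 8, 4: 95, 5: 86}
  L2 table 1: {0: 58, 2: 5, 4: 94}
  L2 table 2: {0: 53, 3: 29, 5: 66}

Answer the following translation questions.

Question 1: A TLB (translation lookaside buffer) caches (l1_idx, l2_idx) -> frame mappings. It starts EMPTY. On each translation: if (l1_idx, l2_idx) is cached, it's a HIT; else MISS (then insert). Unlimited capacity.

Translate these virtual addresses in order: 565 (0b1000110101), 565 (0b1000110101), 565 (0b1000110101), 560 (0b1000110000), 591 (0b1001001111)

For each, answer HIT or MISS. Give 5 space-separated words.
vaddr=565: (4,3) not in TLB -> MISS, insert
vaddr=565: (4,3) in TLB -> HIT
vaddr=565: (4,3) in TLB -> HIT
vaddr=560: (4,3) in TLB -> HIT
vaddr=591: (4,4) not in TLB -> MISS, insert

Answer: MISS HIT HIT HIT MISS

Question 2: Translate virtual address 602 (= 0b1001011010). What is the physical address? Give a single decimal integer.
Answer: 1386

Derivation:
vaddr = 602 = 0b1001011010
Split: l1_idx=4, l2_idx=5, offset=10
L1[4] = 0
L2[0][5] = 86
paddr = 86 * 16 + 10 = 1386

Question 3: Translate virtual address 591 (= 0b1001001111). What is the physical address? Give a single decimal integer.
vaddr = 591 = 0b1001001111
Split: l1_idx=4, l2_idx=4, offset=15
L1[4] = 0
L2[0][4] = 95
paddr = 95 * 16 + 15 = 1535

Answer: 1535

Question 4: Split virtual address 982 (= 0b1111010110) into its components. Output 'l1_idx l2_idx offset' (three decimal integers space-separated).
Answer: 7 5 6

Derivation:
vaddr = 982 = 0b1111010110
  top 3 bits -> l1_idx = 7
  next 3 bits -> l2_idx = 5
  bottom 4 bits -> offset = 6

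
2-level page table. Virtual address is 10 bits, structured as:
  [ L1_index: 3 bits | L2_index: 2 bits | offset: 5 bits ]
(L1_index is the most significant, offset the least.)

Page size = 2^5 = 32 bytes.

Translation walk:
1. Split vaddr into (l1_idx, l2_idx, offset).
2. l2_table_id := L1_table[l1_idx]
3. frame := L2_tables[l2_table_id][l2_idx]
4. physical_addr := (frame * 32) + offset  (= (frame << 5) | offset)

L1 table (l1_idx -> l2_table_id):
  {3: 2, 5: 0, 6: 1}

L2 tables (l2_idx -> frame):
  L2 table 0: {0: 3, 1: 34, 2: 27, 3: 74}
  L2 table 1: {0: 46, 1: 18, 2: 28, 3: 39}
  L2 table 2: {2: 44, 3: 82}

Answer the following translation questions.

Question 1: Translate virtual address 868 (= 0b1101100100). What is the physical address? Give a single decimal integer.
vaddr = 868 = 0b1101100100
Split: l1_idx=6, l2_idx=3, offset=4
L1[6] = 1
L2[1][3] = 39
paddr = 39 * 32 + 4 = 1252

Answer: 1252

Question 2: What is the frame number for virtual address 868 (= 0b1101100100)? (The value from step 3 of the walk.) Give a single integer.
Answer: 39

Derivation:
vaddr = 868: l1_idx=6, l2_idx=3
L1[6] = 1; L2[1][3] = 39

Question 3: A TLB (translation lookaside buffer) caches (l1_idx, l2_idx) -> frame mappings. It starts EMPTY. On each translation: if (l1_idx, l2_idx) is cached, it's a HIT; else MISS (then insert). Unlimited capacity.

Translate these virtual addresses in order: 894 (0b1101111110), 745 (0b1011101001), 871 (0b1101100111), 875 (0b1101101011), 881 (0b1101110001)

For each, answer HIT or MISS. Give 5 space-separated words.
vaddr=894: (6,3) not in TLB -> MISS, insert
vaddr=745: (5,3) not in TLB -> MISS, insert
vaddr=871: (6,3) in TLB -> HIT
vaddr=875: (6,3) in TLB -> HIT
vaddr=881: (6,3) in TLB -> HIT

Answer: MISS MISS HIT HIT HIT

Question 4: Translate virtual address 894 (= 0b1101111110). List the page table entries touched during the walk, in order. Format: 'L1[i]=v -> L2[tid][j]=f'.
Answer: L1[6]=1 -> L2[1][3]=39

Derivation:
vaddr = 894 = 0b1101111110
Split: l1_idx=6, l2_idx=3, offset=30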